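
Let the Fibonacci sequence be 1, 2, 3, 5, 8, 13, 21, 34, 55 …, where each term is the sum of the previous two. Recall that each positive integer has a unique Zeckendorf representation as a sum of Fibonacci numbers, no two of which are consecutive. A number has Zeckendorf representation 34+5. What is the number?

34+5 = 39.

39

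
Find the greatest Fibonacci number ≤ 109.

89 ≤ 109 < 144, so the largest Fibonacci number not exceeding 109 is 89.

89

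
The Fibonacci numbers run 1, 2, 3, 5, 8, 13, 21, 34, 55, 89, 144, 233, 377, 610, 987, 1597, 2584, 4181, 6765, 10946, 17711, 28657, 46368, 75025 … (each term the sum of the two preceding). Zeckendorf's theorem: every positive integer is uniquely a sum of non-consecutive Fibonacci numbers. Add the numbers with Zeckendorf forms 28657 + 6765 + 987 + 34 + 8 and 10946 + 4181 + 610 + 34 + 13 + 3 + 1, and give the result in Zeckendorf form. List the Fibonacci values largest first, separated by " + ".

46368 + 4181 + 1597 + 89 + 3 + 1

The two numbers are 36451 and 15788, so their sum is 52239.
Repeatedly subtract the largest Fibonacci number that fits:
52239 − 46368 = 5871
5871 − 4181 = 1690
1690 − 1597 = 93
93 − 89 = 4
4 − 3 = 1
1 − 1 = 0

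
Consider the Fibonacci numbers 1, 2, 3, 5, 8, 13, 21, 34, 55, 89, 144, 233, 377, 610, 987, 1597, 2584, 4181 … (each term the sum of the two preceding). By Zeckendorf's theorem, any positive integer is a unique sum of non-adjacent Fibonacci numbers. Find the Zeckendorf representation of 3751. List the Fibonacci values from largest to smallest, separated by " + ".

take 2584 (≤ 3751); 3751 − 2584 = 1167
take 987 (≤ 1167); 1167 − 987 = 180
take 144 (≤ 180); 180 − 144 = 36
take 34 (≤ 36); 36 − 34 = 2
take 2 (≤ 2); 2 − 2 = 0
So 3751 = 2584 + 987 + 144 + 34 + 2, with no two terms consecutive in the sequence.

2584 + 987 + 144 + 34 + 2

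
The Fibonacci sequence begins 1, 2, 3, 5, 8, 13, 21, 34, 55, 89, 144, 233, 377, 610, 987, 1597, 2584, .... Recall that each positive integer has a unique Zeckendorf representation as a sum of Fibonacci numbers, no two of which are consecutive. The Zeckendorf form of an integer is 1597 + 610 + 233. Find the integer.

2440

1597 + 610 + 233 = 2440.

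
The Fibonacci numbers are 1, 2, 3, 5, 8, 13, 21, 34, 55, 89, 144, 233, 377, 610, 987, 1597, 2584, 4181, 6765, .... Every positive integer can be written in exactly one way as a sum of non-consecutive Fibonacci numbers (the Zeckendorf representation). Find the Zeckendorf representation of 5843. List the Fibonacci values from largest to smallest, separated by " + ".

4181 + 1597 + 55 + 8 + 2

5843: greatest Fibonacci not exceeding it is 4181, leaving 1662
1662: greatest Fibonacci not exceeding it is 1597, leaving 65
65: greatest Fibonacci not exceeding it is 55, leaving 10
10: greatest Fibonacci not exceeding it is 8, leaving 2
2: greatest Fibonacci not exceeding it is 2, leaving 0
So 5843 = 4181 + 1597 + 55 + 8 + 2, with no two terms consecutive in the sequence.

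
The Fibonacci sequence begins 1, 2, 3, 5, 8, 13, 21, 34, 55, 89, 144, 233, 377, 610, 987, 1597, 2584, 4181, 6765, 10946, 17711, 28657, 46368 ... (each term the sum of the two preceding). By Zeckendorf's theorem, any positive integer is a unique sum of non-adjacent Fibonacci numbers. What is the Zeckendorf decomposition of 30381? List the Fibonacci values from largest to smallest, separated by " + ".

Repeatedly subtract the largest Fibonacci number that fits:
take 28657 (≤ 30381); 30381 − 28657 = 1724
take 1597 (≤ 1724); 1724 − 1597 = 127
take 89 (≤ 127); 127 − 89 = 38
take 34 (≤ 38); 38 − 34 = 4
take 3 (≤ 4); 4 − 3 = 1
take 1 (≤ 1); 1 − 1 = 0
So 30381 = 28657 + 1597 + 89 + 34 + 3 + 1, with no two terms consecutive in the sequence.

28657 + 1597 + 89 + 34 + 3 + 1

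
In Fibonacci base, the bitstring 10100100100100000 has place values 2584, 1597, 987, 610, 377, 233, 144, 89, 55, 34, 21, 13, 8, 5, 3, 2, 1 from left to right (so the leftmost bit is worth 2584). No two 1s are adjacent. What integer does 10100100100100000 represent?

Summing the place values of the 1 bits: 2584 + 987 + 233 + 55 + 13 = 3872.

3872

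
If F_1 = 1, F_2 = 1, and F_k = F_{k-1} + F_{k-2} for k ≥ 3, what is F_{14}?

Iterating the recurrence up to F_{8} = 21 and F_{7} = 13:
F_{9} = F_{8} + F_{7} = 21 + 13 = 34
F_{10} = F_{9} + F_{8} = 34 + 21 = 55
F_{11} = F_{10} + F_{9} = 55 + 34 = 89
F_{12} = F_{11} + F_{10} = 89 + 55 = 144
F_{13} = F_{12} + F_{11} = 144 + 89 = 233
F_{14} = F_{13} + F_{12} = 233 + 144 = 377

377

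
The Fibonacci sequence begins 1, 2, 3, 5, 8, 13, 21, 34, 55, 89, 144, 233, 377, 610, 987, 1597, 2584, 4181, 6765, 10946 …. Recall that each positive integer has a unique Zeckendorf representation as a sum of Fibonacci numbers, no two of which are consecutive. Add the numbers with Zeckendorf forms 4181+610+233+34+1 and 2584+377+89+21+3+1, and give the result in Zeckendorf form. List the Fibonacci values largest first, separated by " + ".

The two numbers are 5059 and 3075, so their sum is 8134.
largest Fibonacci ≤ 8134 is 6765; 8134 − 6765 = 1369
largest Fibonacci ≤ 1369 is 987; 1369 − 987 = 382
largest Fibonacci ≤ 382 is 377; 382 − 377 = 5
largest Fibonacci ≤ 5 is 5; 5 − 5 = 0

6765 + 987 + 377 + 5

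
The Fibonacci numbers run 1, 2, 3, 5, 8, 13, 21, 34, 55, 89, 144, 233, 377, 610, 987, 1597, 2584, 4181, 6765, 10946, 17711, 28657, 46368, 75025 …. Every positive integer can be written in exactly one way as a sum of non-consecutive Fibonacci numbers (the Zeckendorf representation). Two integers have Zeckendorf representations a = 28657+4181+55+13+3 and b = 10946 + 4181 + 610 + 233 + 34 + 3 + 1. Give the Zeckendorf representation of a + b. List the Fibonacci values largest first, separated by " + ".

46368 + 1597 + 610 + 233 + 89 + 13 + 5 + 2

The two numbers are 32909 and 16008, so their sum is 48917.
largest Fibonacci ≤ 48917 is 46368; 48917 − 46368 = 2549
largest Fibonacci ≤ 2549 is 1597; 2549 − 1597 = 952
largest Fibonacci ≤ 952 is 610; 952 − 610 = 342
largest Fibonacci ≤ 342 is 233; 342 − 233 = 109
largest Fibonacci ≤ 109 is 89; 109 − 89 = 20
largest Fibonacci ≤ 20 is 13; 20 − 13 = 7
largest Fibonacci ≤ 7 is 5; 7 − 5 = 2
largest Fibonacci ≤ 2 is 2; 2 − 2 = 0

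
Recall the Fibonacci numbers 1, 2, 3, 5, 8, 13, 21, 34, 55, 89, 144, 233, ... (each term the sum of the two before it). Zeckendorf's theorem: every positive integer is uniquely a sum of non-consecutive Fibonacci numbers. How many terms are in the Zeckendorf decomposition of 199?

2

Repeatedly subtract the largest Fibonacci number that fits:
take 144 (≤ 199); 199 − 144 = 55
take 55 (≤ 55); 55 − 55 = 0
199 = 144 + 55, which has 2 terms.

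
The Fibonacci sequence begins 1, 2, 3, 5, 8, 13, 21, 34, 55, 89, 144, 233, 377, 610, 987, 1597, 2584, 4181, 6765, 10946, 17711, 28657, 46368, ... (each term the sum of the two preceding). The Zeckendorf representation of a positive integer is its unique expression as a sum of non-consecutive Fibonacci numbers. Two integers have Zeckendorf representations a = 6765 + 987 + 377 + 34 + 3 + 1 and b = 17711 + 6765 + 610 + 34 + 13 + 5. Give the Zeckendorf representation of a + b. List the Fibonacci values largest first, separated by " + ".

The two numbers are 8167 and 25138, so their sum is 33305.
Repeatedly subtract the largest Fibonacci number that fits:
subtract 28657 from 33305: 4648 remains
subtract 4181 from 4648: 467 remains
subtract 377 from 467: 90 remains
subtract 89 from 90: 1 remains
subtract 1 from 1: 0 remains

28657 + 4181 + 377 + 89 + 1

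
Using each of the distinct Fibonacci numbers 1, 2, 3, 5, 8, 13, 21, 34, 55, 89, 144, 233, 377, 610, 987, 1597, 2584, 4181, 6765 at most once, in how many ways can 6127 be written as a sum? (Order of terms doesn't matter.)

44

Starting from the Zeckendorf form and repeatedly splitting a term F_k into F_{k−1} + F_{k−2} (when neither is already used) reaches every representation.
6127 = 4181+1597+233+89+21+5+1 = 4181+1597+233+89+21+3+2+1 = 4181+1597+233+89+13+8+5+1 = … (41 more), for 44 in all.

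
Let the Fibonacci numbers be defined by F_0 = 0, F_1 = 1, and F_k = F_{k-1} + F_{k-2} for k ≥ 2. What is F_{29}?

514229

Iterating the recurrence up to F_{24} = 46368 and F_{23} = 28657:
F_{25} = F_{24} + F_{23} = 46368 + 28657 = 75025
F_{26} = F_{25} + F_{24} = 75025 + 46368 = 121393
F_{27} = F_{26} + F_{25} = 121393 + 75025 = 196418
F_{28} = F_{27} + F_{26} = 196418 + 121393 = 317811
F_{29} = F_{28} + F_{27} = 317811 + 196418 = 514229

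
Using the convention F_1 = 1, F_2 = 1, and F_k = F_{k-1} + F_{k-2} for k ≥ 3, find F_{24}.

Iterating the recurrence up to F_{18} = 2584 and F_{17} = 1597:
F_{19} = F_{18} + F_{17} = 2584 + 1597 = 4181
F_{20} = F_{19} + F_{18} = 4181 + 2584 = 6765
F_{21} = F_{20} + F_{19} = 6765 + 4181 = 10946
F_{22} = F_{21} + F_{20} = 10946 + 6765 = 17711
F_{23} = F_{22} + F_{21} = 17711 + 10946 = 28657
F_{24} = F_{23} + F_{22} = 28657 + 17711 = 46368

46368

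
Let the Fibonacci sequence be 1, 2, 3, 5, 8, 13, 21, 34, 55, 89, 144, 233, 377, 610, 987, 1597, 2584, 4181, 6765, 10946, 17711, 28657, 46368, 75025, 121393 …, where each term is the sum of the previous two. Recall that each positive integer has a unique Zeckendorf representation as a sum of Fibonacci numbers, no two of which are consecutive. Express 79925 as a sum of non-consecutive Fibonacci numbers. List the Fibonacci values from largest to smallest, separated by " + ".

Greedy algorithm:
largest Fibonacci ≤ 79925 is 75025; 79925 − 75025 = 4900
largest Fibonacci ≤ 4900 is 4181; 4900 − 4181 = 719
largest Fibonacci ≤ 719 is 610; 719 − 610 = 109
largest Fibonacci ≤ 109 is 89; 109 − 89 = 20
largest Fibonacci ≤ 20 is 13; 20 − 13 = 7
largest Fibonacci ≤ 7 is 5; 7 − 5 = 2
largest Fibonacci ≤ 2 is 2; 2 − 2 = 0
So 79925 = 75025 + 4181 + 610 + 89 + 13 + 5 + 2, with no two terms consecutive in the sequence.

75025 + 4181 + 610 + 89 + 13 + 5 + 2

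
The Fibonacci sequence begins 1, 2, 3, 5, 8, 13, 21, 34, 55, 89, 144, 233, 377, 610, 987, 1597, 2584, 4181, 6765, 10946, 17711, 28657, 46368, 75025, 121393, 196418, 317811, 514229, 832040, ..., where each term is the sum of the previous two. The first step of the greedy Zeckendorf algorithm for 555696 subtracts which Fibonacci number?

514229

514229 ≤ 555696 < 832040, so the largest Fibonacci number not exceeding 555696 is 514229.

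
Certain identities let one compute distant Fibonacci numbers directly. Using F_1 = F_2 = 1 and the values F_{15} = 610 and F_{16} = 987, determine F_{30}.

By the doubling identity F_{2k} = F_k(2F_{k+1} − F_k): F_{30} = 610·(2·987 − 610) = 610·1364 = 832040.

832040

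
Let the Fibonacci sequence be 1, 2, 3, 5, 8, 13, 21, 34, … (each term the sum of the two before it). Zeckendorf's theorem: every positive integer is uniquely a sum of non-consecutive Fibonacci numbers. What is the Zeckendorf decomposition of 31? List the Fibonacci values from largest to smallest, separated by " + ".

21 + 8 + 2

Greedy algorithm:
take 21 (≤ 31); 31 − 21 = 10
take 8 (≤ 10); 10 − 8 = 2
take 2 (≤ 2); 2 − 2 = 0
So 31 = 21 + 8 + 2, with no two terms consecutive in the sequence.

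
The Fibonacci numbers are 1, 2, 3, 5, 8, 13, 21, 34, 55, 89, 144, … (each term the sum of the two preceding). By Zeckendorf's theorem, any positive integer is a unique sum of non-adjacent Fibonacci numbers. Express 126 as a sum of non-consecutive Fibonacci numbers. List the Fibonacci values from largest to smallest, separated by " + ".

89 + 34 + 3

126: greatest Fibonacci not exceeding it is 89, leaving 37
37: greatest Fibonacci not exceeding it is 34, leaving 3
3: greatest Fibonacci not exceeding it is 3, leaving 0
So 126 = 89 + 34 + 3, with no two terms consecutive in the sequence.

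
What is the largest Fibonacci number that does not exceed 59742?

46368

46368 ≤ 59742 < 75025, so the largest Fibonacci number not exceeding 59742 is 46368.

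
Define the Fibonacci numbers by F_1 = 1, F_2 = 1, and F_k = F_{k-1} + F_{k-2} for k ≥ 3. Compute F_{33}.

Iterating the recurrence up to F_{27} = 196418 and F_{26} = 121393:
F_{28} = F_{27} + F_{26} = 196418 + 121393 = 317811
F_{29} = F_{28} + F_{27} = 317811 + 196418 = 514229
F_{30} = F_{29} + F_{28} = 514229 + 317811 = 832040
F_{31} = F_{30} + F_{29} = 832040 + 514229 = 1346269
F_{32} = F_{31} + F_{30} = 1346269 + 832040 = 2178309
F_{33} = F_{32} + F_{31} = 2178309 + 1346269 = 3524578

3524578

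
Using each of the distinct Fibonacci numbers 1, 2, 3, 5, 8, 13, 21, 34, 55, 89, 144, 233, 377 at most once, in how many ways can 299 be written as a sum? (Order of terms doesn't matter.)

14

299 = 233+55+8+3 = 233+55+8+2+1 = 233+34+21+8+3 = 144+89+55+8+3 = … (10 more), for 14 in all.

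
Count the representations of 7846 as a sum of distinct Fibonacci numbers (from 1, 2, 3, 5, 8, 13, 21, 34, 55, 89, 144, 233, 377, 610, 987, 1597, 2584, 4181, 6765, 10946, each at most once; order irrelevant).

Each representation comes from the Zeckendorf form by replacing some F_k with F_{k−1} + F_{k−2} where possible.
7846 = 6765+987+89+5 = 6765+987+89+3+2 = 6765+987+55+34+5 = 6765+610+377+89+5 = 6765+987+55+34+3+2 = … (51 more), for 56 in all.

56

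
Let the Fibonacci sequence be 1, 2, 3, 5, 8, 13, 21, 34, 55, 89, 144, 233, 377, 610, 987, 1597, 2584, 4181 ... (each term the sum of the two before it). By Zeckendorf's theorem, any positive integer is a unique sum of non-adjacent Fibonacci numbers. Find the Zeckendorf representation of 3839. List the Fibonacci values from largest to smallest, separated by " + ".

3839: greatest Fibonacci not exceeding it is 2584, leaving 1255
1255: greatest Fibonacci not exceeding it is 987, leaving 268
268: greatest Fibonacci not exceeding it is 233, leaving 35
35: greatest Fibonacci not exceeding it is 34, leaving 1
1: greatest Fibonacci not exceeding it is 1, leaving 0
So 3839 = 2584 + 987 + 233 + 34 + 1, with no two terms consecutive in the sequence.

2584 + 987 + 233 + 34 + 1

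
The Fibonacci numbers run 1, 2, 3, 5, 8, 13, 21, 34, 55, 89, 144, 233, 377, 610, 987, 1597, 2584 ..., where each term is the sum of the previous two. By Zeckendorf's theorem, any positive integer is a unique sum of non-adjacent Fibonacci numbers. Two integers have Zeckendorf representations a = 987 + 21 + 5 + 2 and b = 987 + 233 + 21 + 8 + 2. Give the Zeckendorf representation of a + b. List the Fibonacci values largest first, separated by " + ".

The two numbers are 1015 and 1251, so their sum is 2266.
1597 ≤ 2266 < 2584, so take 1597; remainder 669
610 ≤ 669 < 987, so take 610; remainder 59
55 ≤ 59 < 89, so take 55; remainder 4
3 ≤ 4 < 5, so take 3; remainder 1
1 ≤ 1 < 2, so take 1; remainder 0

1597 + 610 + 55 + 3 + 1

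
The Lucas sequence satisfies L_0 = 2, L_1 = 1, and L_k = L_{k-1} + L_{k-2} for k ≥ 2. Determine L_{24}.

Iterating the recurrence up to L_{18} = 5778 and L_{17} = 3571:
L_{19} = L_{18} + L_{17} = 5778 + 3571 = 9349
L_{20} = L_{19} + L_{18} = 9349 + 5778 = 15127
L_{21} = L_{20} + L_{19} = 15127 + 9349 = 24476
L_{22} = L_{21} + L_{20} = 24476 + 15127 = 39603
L_{23} = L_{22} + L_{21} = 39603 + 24476 = 64079
L_{24} = L_{23} + L_{22} = 64079 + 39603 = 103682

103682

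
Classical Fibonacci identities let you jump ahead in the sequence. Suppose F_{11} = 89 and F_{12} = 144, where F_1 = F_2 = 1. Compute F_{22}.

By the doubling identity F_{2k} = F_k(2F_{k+1} − F_k): F_{22} = 89·(2·144 − 89) = 89·199 = 17711.

17711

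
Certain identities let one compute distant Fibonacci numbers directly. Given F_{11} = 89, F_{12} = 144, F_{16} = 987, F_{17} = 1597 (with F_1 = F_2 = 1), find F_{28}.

317811

By the addition formula F_{m+n} = F_m F_{n+1} + F_{m−1} F_n with m=12, n=16: F_{28} = 144·1597 + 89·987 = 229968 + 87843 = 317811.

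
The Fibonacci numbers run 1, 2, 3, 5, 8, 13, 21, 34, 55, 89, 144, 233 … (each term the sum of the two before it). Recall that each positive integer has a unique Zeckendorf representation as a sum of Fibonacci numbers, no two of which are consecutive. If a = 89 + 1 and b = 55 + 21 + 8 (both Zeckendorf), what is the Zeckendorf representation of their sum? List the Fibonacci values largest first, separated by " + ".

144 + 21 + 8 + 1

The two numbers are 90 and 84, so their sum is 174.
174: greatest Fibonacci not exceeding it is 144, leaving 30
30: greatest Fibonacci not exceeding it is 21, leaving 9
9: greatest Fibonacci not exceeding it is 8, leaving 1
1: greatest Fibonacci not exceeding it is 1, leaving 0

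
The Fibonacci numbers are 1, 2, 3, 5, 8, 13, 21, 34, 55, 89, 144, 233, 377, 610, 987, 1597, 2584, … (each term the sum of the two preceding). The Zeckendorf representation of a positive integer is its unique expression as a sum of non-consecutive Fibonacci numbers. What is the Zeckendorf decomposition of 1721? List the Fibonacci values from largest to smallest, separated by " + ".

1721 − 1597 = 124
124 − 89 = 35
35 − 34 = 1
1 − 1 = 0
So 1721 = 1597 + 89 + 34 + 1, with no two terms consecutive in the sequence.

1597 + 89 + 34 + 1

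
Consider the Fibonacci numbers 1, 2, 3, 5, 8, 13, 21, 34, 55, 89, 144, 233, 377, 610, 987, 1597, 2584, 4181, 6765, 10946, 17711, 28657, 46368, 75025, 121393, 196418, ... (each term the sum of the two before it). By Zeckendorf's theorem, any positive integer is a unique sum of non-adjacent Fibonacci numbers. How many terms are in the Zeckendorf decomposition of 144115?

7

Greedy algorithm:
144115: greatest Fibonacci not exceeding it is 121393, leaving 22722
22722: greatest Fibonacci not exceeding it is 17711, leaving 5011
5011: greatest Fibonacci not exceeding it is 4181, leaving 830
830: greatest Fibonacci not exceeding it is 610, leaving 220
220: greatest Fibonacci not exceeding it is 144, leaving 76
76: greatest Fibonacci not exceeding it is 55, leaving 21
21: greatest Fibonacci not exceeding it is 21, leaving 0
144115 = 121393 + 17711 + 4181 + 610 + 144 + 55 + 21, which has 7 terms.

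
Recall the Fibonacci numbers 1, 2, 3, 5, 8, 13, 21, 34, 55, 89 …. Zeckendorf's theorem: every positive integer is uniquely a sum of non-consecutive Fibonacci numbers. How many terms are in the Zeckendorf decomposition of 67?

largest Fibonacci ≤ 67 is 55; 67 − 55 = 12
largest Fibonacci ≤ 12 is 8; 12 − 8 = 4
largest Fibonacci ≤ 4 is 3; 4 − 3 = 1
largest Fibonacci ≤ 1 is 1; 1 − 1 = 0
67 = 55 + 8 + 3 + 1, which has 4 terms.

4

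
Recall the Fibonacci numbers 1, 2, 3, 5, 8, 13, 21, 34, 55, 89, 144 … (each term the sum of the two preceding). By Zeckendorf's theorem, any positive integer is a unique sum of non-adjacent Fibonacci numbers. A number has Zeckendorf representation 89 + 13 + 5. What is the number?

107

89 + 13 + 5 = 107.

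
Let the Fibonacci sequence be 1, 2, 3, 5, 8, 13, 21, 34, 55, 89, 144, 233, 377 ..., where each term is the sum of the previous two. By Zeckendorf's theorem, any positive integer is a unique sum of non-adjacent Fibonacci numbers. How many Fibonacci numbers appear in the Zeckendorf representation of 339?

5

Greedily peel off the largest Fibonacci term at each step:
largest Fibonacci ≤ 339 is 233; 339 − 233 = 106
largest Fibonacci ≤ 106 is 89; 106 − 89 = 17
largest Fibonacci ≤ 17 is 13; 17 − 13 = 4
largest Fibonacci ≤ 4 is 3; 4 − 3 = 1
largest Fibonacci ≤ 1 is 1; 1 − 1 = 0
339 = 233 + 89 + 13 + 3 + 1, which has 5 terms.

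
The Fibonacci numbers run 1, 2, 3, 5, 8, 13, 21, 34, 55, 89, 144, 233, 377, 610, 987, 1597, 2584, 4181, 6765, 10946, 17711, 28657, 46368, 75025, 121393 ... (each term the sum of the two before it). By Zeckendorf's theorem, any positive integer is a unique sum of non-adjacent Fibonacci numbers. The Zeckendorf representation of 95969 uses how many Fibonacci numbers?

take 75025 (≤ 95969); 95969 − 75025 = 20944
take 17711 (≤ 20944); 20944 − 17711 = 3233
take 2584 (≤ 3233); 3233 − 2584 = 649
take 610 (≤ 649); 649 − 610 = 39
take 34 (≤ 39); 39 − 34 = 5
take 5 (≤ 5); 5 − 5 = 0
95969 = 75025 + 17711 + 2584 + 610 + 34 + 5, which has 6 terms.

6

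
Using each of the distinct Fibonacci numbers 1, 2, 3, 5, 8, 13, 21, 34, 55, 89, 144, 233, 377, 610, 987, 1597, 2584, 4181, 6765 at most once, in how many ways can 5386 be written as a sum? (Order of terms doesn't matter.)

42

5386 = 4181+987+144+55+13+5+1 = 4181+987+144+55+13+3+2+1 = 4181+987+144+34+21+13+5+1 = 4181+610+377+144+55+13+5+1 = … (38 more), for 42 in all.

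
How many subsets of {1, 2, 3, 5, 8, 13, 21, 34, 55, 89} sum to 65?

Starting from the Zeckendorf form and repeatedly splitting a term F_k into F_{k−1} + F_{k−2} (when neither is already used) reaches every representation.
65 = 55+8+2 = 55+5+3+2 = 34+21+8+2 = 34+21+5+3+2 = 34+13+8+5+3+2 — 5 representations.

5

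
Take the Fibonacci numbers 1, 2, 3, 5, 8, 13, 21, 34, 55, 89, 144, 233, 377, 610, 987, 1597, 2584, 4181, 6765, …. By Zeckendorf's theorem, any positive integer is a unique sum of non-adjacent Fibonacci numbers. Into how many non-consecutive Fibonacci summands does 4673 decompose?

subtract 4181 from 4673: 492 remains
subtract 377 from 492: 115 remains
subtract 89 from 115: 26 remains
subtract 21 from 26: 5 remains
subtract 5 from 5: 0 remains
4673 = 4181 + 377 + 89 + 21 + 5, which has 5 terms.

5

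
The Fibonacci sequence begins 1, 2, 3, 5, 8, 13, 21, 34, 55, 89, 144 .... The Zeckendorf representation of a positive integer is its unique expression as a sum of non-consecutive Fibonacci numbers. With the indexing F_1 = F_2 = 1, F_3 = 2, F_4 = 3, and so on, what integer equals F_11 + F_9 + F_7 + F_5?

141

F_11 + F_9 + F_7 + F_5 = 89 + 34 + 13 + 5 = 141.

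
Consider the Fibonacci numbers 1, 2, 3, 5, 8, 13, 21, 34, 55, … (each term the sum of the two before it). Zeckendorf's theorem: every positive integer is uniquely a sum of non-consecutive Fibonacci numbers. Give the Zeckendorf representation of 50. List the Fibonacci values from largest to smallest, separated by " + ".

largest Fibonacci ≤ 50 is 34; 50 − 34 = 16
largest Fibonacci ≤ 16 is 13; 16 − 13 = 3
largest Fibonacci ≤ 3 is 3; 3 − 3 = 0
So 50 = 34 + 13 + 3, with no two terms consecutive in the sequence.

34 + 13 + 3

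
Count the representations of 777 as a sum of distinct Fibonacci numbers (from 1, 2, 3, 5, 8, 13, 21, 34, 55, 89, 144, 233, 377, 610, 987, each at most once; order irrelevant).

Starting from the Zeckendorf form and repeatedly splitting a term F_k into F_{k−1} + F_{k−2} (when neither is already used) reaches every representation.
777 = 610+144+21+2 = 610+144+13+8+2 = 610+89+55+21+2 = 377+233+144+21+2 = … (12 more), for 16 in all.

16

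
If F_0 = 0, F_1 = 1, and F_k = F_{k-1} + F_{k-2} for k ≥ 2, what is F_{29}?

Iterating the recurrence up to F_{22} = 17711 and F_{21} = 10946:
F_{23} = F_{22} + F_{21} = 17711 + 10946 = 28657
F_{24} = F_{23} + F_{22} = 28657 + 17711 = 46368
F_{25} = F_{24} + F_{23} = 46368 + 28657 = 75025
F_{26} = F_{25} + F_{24} = 75025 + 46368 = 121393
F_{27} = F_{26} + F_{25} = 121393 + 75025 = 196418
F_{28} = F_{27} + F_{26} = 196418 + 121393 = 317811
F_{29} = F_{28} + F_{27} = 317811 + 196418 = 514229

514229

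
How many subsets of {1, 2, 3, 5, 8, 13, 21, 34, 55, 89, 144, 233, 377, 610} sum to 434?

11

434 = 377+55+2 = 377+34+21+2 = 233+144+55+2 = 377+34+13+8+2 = 233+144+34+21+2 = … (6 more), for 11 in all.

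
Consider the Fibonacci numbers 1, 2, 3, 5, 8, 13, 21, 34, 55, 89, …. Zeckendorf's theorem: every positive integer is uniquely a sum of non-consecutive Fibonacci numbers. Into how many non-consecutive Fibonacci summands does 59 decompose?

3

Repeatedly subtract the largest Fibonacci number that fits:
subtract 55 from 59: 4 remains
subtract 3 from 4: 1 remains
subtract 1 from 1: 0 remains
59 = 55 + 3 + 1, which has 3 terms.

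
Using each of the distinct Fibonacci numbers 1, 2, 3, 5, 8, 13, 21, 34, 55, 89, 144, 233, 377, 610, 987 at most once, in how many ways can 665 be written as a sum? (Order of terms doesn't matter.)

Starting from the Zeckendorf form and repeatedly splitting a term F_k into F_{k−1} + F_{k−2} (when neither is already used) reaches every representation.
665 = 610+55 = 610+34+21 = 377+233+55 = … (12 more), for 15 in all.

15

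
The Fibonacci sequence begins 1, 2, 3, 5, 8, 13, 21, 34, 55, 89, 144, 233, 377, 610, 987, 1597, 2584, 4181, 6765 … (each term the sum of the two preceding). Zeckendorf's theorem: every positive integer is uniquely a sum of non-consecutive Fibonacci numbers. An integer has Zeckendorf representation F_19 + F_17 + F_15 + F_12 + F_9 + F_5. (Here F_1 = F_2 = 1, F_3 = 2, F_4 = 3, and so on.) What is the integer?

6571

F_19 + F_17 + F_15 + F_12 + F_9 + F_5 = 4181 + 1597 + 610 + 144 + 34 + 5 = 6571.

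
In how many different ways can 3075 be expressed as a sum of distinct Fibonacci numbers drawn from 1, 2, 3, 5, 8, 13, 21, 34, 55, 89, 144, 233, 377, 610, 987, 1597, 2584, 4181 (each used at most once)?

20

Starting from the Zeckendorf form and repeatedly splitting a term F_k into F_{k−1} + F_{k−2} (when neither is already used) reaches every representation.
3075 = 2584+377+89+21+3+1 = 2584+377+89+13+8+3+1 = 2584+377+55+34+21+3+1 = … (17 more), for 20 in all.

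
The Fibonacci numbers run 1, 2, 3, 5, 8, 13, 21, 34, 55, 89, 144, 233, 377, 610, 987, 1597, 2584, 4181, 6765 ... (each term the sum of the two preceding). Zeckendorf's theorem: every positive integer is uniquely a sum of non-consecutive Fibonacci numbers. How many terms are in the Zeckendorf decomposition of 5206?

Greedily peel off the largest Fibonacci term at each step:
take 4181 (≤ 5206); 5206 − 4181 = 1025
take 987 (≤ 1025); 1025 − 987 = 38
take 34 (≤ 38); 38 − 34 = 4
take 3 (≤ 4); 4 − 3 = 1
take 1 (≤ 1); 1 − 1 = 0
5206 = 4181 + 987 + 34 + 3 + 1, which has 5 terms.

5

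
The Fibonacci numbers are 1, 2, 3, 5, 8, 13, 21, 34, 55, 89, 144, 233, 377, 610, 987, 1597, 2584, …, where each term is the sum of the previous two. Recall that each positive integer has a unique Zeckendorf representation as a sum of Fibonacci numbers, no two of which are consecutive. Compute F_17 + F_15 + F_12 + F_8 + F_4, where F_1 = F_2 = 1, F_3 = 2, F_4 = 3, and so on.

2375

F_17 + F_15 + F_12 + F_8 + F_4 = 1597 + 610 + 144 + 21 + 3 = 2375.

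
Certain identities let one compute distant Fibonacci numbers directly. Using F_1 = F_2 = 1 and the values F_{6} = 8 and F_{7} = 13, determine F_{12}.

By the doubling identity F_{2k} = F_k(2F_{k+1} − F_k): F_{12} = 8·(2·13 − 8) = 8·18 = 144.

144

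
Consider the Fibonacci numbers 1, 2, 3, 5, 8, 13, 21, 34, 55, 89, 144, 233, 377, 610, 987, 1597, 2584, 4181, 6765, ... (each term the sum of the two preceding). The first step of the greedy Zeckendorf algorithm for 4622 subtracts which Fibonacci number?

4181 ≤ 4622 < 6765, so the largest Fibonacci number not exceeding 4622 is 4181.

4181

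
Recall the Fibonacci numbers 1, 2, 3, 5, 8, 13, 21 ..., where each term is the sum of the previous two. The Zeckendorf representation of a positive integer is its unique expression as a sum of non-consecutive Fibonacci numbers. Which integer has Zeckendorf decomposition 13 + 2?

15

13 + 2 = 15.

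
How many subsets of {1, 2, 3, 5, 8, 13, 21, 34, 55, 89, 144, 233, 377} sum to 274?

274 = 233+34+5+2 = 233+21+13+5+2 = 144+89+34+5+2 = … (2 more), for 5 in all.

5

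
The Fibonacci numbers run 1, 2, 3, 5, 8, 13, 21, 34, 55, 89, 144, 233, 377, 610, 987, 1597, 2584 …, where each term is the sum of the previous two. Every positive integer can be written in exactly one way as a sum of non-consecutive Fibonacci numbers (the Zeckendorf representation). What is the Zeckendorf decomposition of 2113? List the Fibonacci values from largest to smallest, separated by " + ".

1597 + 377 + 89 + 34 + 13 + 3

2113: greatest Fibonacci not exceeding it is 1597, leaving 516
516: greatest Fibonacci not exceeding it is 377, leaving 139
139: greatest Fibonacci not exceeding it is 89, leaving 50
50: greatest Fibonacci not exceeding it is 34, leaving 16
16: greatest Fibonacci not exceeding it is 13, leaving 3
3: greatest Fibonacci not exceeding it is 3, leaving 0
So 2113 = 1597 + 377 + 89 + 34 + 13 + 3, with no two terms consecutive in the sequence.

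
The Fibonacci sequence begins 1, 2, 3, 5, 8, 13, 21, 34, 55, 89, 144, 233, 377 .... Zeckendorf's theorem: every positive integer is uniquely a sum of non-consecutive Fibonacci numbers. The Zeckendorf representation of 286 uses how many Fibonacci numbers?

Greedy algorithm:
largest Fibonacci ≤ 286 is 233; 286 − 233 = 53
largest Fibonacci ≤ 53 is 34; 53 − 34 = 19
largest Fibonacci ≤ 19 is 13; 19 − 13 = 6
largest Fibonacci ≤ 6 is 5; 6 − 5 = 1
largest Fibonacci ≤ 1 is 1; 1 − 1 = 0
286 = 233 + 34 + 13 + 5 + 1, which has 5 terms.

5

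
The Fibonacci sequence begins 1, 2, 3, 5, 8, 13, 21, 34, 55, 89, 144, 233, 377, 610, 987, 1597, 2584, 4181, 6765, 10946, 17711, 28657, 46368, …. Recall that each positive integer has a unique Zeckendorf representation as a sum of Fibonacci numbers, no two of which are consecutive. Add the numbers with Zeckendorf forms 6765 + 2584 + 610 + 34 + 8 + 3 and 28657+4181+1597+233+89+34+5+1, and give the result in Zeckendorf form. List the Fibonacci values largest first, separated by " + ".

28657 + 10946 + 4181 + 987 + 21 + 8 + 1

The two numbers are 10004 and 34797, so their sum is 44801.
44801 − 28657 = 16144
16144 − 10946 = 5198
5198 − 4181 = 1017
1017 − 987 = 30
30 − 21 = 9
9 − 8 = 1
1 − 1 = 0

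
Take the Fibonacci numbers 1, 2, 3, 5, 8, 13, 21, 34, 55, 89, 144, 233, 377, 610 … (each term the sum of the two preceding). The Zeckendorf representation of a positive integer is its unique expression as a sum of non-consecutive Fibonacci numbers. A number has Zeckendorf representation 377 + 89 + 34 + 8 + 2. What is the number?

510

377 + 89 + 34 + 8 + 2 = 510.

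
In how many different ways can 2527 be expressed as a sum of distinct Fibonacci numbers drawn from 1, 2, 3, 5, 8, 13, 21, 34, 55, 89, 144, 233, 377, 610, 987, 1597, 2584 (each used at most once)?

20

Each representation comes from the Zeckendorf form by replacing some F_k with F_{k−1} + F_{k−2} where possible.
2527 = 1597+610+233+55+21+8+3 = 1597+610+233+55+21+8+2+1 = 1597+610+144+89+55+21+8+3 = 1597+610+233+55+21+5+3+2+1 = 1597+610+144+89+55+21+8+2+1 = … (15 more), for 20 in all.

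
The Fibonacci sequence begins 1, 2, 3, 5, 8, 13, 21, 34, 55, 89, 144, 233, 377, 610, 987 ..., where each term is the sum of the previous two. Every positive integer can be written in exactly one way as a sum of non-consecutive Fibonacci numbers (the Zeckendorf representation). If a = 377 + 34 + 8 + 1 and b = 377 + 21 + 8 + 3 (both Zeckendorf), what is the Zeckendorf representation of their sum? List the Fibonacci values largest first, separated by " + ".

610 + 144 + 55 + 13 + 5 + 2

The two numbers are 420 and 409, so their sum is 829.
subtract 610 from 829: 219 remains
subtract 144 from 219: 75 remains
subtract 55 from 75: 20 remains
subtract 13 from 20: 7 remains
subtract 5 from 7: 2 remains
subtract 2 from 2: 0 remains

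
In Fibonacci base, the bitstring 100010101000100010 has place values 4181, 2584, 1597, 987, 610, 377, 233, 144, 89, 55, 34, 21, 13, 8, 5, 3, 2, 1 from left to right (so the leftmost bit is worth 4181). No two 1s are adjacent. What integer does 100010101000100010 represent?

5128

Summing the place values of the 1 bits: 4181 + 610 + 233 + 89 + 13 + 2 = 5128.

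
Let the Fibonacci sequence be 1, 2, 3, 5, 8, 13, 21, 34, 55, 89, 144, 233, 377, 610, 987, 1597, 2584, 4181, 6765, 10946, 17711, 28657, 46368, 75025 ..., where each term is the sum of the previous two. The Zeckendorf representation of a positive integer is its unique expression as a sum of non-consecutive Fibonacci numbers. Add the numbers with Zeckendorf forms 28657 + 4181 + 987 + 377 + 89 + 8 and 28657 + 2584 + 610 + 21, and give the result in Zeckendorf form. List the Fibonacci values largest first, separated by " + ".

The two numbers are 34299 and 31872, so their sum is 66171.
66171: greatest Fibonacci not exceeding it is 46368, leaving 19803
19803: greatest Fibonacci not exceeding it is 17711, leaving 2092
2092: greatest Fibonacci not exceeding it is 1597, leaving 495
495: greatest Fibonacci not exceeding it is 377, leaving 118
118: greatest Fibonacci not exceeding it is 89, leaving 29
29: greatest Fibonacci not exceeding it is 21, leaving 8
8: greatest Fibonacci not exceeding it is 8, leaving 0

46368 + 17711 + 1597 + 377 + 89 + 21 + 8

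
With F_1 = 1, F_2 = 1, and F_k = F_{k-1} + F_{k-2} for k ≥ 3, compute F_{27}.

196418

Iterating the recurrence up to F_{22} = 17711 and F_{21} = 10946:
F_{23} = F_{22} + F_{21} = 17711 + 10946 = 28657
F_{24} = F_{23} + F_{22} = 28657 + 17711 = 46368
F_{25} = F_{24} + F_{23} = 46368 + 28657 = 75025
F_{26} = F_{25} + F_{24} = 75025 + 46368 = 121393
F_{27} = F_{26} + F_{25} = 121393 + 75025 = 196418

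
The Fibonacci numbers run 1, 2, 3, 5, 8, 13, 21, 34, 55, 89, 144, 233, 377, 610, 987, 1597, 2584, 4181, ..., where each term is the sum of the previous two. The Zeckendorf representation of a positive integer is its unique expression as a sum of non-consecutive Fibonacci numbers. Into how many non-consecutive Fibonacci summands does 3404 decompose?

6

subtract 2584 from 3404: 820 remains
subtract 610 from 820: 210 remains
subtract 144 from 210: 66 remains
subtract 55 from 66: 11 remains
subtract 8 from 11: 3 remains
subtract 3 from 3: 0 remains
3404 = 2584 + 610 + 144 + 55 + 8 + 3, which has 6 terms.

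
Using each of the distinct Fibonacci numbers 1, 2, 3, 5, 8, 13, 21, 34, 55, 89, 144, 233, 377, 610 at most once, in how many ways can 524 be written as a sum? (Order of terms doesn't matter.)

16

524 = 377+144+3 = 377+144+2+1 = 377+89+55+3 = 377+89+55+2+1 = 377+89+34+21+3 = … (11 more), for 16 in all.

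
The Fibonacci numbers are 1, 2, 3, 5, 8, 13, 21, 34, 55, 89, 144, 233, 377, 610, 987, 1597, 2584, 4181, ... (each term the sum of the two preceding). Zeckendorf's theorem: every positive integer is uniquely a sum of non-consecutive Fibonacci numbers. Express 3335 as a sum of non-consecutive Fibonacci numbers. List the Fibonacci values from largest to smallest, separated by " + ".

2584 + 610 + 89 + 34 + 13 + 5

3335 − 2584 = 751
751 − 610 = 141
141 − 89 = 52
52 − 34 = 18
18 − 13 = 5
5 − 5 = 0
So 3335 = 2584 + 610 + 89 + 34 + 13 + 5, with no two terms consecutive in the sequence.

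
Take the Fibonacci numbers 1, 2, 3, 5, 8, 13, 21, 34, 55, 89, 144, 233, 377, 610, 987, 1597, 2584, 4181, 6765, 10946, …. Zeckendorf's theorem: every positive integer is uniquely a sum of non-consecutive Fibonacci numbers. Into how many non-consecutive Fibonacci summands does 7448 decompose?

5

Repeatedly subtract the largest Fibonacci number that fits:
subtract 6765 from 7448: 683 remains
subtract 610 from 683: 73 remains
subtract 55 from 73: 18 remains
subtract 13 from 18: 5 remains
subtract 5 from 5: 0 remains
7448 = 6765 + 610 + 55 + 13 + 5, which has 5 terms.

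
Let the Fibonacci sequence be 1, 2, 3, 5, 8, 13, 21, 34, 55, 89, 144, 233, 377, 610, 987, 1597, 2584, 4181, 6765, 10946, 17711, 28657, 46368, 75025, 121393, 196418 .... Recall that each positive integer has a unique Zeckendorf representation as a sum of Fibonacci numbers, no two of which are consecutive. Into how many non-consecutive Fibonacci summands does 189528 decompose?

Greedily peel off the largest Fibonacci term at each step:
189528: greatest Fibonacci not exceeding it is 121393, leaving 68135
68135: greatest Fibonacci not exceeding it is 46368, leaving 21767
21767: greatest Fibonacci not exceeding it is 17711, leaving 4056
4056: greatest Fibonacci not exceeding it is 2584, leaving 1472
1472: greatest Fibonacci not exceeding it is 987, leaving 485
485: greatest Fibonacci not exceeding it is 377, leaving 108
108: greatest Fibonacci not exceeding it is 89, leaving 19
19: greatest Fibonacci not exceeding it is 13, leaving 6
6: greatest Fibonacci not exceeding it is 5, leaving 1
1: greatest Fibonacci not exceeding it is 1, leaving 0
189528 = 121393 + 46368 + 17711 + 2584 + 987 + 377 + 89 + 13 + 5 + 1, which has 10 terms.

10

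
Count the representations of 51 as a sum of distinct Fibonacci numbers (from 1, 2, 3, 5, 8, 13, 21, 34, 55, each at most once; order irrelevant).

Each representation comes from the Zeckendorf form by replacing some F_k with F_{k−1} + F_{k−2} where possible.
51 = 34+13+3+1 = 34+8+5+3+1 = 21+13+8+5+3+1 — 3 representations.

3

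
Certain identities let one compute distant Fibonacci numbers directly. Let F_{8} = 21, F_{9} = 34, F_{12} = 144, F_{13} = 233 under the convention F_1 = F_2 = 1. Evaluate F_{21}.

10946

By the addition formula F_{m+n} = F_m F_{n+1} + F_{m−1} F_n with m=9, n=12: F_{21} = 34·233 + 21·144 = 7922 + 3024 = 10946.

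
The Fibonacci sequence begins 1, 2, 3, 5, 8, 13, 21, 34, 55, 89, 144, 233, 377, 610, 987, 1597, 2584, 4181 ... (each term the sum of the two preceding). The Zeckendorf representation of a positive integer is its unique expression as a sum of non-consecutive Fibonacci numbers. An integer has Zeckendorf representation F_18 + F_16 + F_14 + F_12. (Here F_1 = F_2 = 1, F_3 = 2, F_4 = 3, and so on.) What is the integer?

F_18 + F_16 + F_14 + F_12 = 2584 + 987 + 377 + 144 = 4092.

4092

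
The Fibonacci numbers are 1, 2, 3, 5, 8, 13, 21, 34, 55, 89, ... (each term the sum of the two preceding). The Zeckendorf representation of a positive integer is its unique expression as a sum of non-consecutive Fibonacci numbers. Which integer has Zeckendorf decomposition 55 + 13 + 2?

70

55 + 13 + 2 = 70.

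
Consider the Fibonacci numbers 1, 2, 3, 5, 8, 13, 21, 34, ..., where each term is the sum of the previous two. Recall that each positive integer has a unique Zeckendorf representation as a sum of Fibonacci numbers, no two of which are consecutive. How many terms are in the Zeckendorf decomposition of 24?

subtract 21 from 24: 3 remains
subtract 3 from 3: 0 remains
24 = 21 + 3, which has 2 terms.

2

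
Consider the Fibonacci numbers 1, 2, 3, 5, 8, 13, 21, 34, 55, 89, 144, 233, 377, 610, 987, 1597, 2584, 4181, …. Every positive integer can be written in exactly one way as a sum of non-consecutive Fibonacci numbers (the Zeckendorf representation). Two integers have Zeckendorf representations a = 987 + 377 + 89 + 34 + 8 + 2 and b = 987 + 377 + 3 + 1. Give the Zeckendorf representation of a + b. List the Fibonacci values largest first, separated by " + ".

2584 + 233 + 34 + 13 + 1

The two numbers are 1497 and 1368, so their sum is 2865.
Greedy algorithm:
2865: greatest Fibonacci not exceeding it is 2584, leaving 281
281: greatest Fibonacci not exceeding it is 233, leaving 48
48: greatest Fibonacci not exceeding it is 34, leaving 14
14: greatest Fibonacci not exceeding it is 13, leaving 1
1: greatest Fibonacci not exceeding it is 1, leaving 0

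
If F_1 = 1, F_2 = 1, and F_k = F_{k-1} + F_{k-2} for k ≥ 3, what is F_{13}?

Iterating the recurrence up to F_{8} = 21 and F_{7} = 13:
F_{9} = F_{8} + F_{7} = 21 + 13 = 34
F_{10} = F_{9} + F_{8} = 34 + 21 = 55
F_{11} = F_{10} + F_{9} = 55 + 34 = 89
F_{12} = F_{11} + F_{10} = 89 + 55 = 144
F_{13} = F_{12} + F_{11} = 144 + 89 = 233

233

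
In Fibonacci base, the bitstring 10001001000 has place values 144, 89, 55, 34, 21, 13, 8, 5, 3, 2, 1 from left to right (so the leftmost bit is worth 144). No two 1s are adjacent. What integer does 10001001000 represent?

Summing the place values of the 1 bits: 144 + 21 + 5 = 170.

170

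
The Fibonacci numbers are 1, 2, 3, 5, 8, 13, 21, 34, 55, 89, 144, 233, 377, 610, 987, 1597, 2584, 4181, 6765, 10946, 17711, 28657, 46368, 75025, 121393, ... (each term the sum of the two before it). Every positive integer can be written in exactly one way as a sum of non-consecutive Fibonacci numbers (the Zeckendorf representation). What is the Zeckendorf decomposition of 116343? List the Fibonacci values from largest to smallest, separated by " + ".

Greedy algorithm:
116343: greatest Fibonacci not exceeding it is 75025, leaving 41318
41318: greatest Fibonacci not exceeding it is 28657, leaving 12661
12661: greatest Fibonacci not exceeding it is 10946, leaving 1715
1715: greatest Fibonacci not exceeding it is 1597, leaving 118
118: greatest Fibonacci not exceeding it is 89, leaving 29
29: greatest Fibonacci not exceeding it is 21, leaving 8
8: greatest Fibonacci not exceeding it is 8, leaving 0
So 116343 = 75025 + 28657 + 10946 + 1597 + 89 + 21 + 8, with no two terms consecutive in the sequence.

75025 + 28657 + 10946 + 1597 + 89 + 21 + 8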